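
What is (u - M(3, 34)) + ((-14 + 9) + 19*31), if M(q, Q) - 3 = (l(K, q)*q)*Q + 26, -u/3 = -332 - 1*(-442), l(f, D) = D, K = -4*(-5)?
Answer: -81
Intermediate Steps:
K = 20
u = -330 (u = -3*(-332 - 1*(-442)) = -3*(-332 + 442) = -3*110 = -330)
M(q, Q) = 29 + Q*q² (M(q, Q) = 3 + ((q*q)*Q + 26) = 3 + (q²*Q + 26) = 3 + (Q*q² + 26) = 3 + (26 + Q*q²) = 29 + Q*q²)
(u - M(3, 34)) + ((-14 + 9) + 19*31) = (-330 - (29 + 34*3²)) + ((-14 + 9) + 19*31) = (-330 - (29 + 34*9)) + (-5 + 589) = (-330 - (29 + 306)) + 584 = (-330 - 1*335) + 584 = (-330 - 335) + 584 = -665 + 584 = -81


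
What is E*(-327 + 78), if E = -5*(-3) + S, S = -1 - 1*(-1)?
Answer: -3735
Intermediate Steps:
S = 0 (S = -1 + 1 = 0)
E = 15 (E = -5*(-3) + 0 = 15 + 0 = 15)
E*(-327 + 78) = 15*(-327 + 78) = 15*(-249) = -3735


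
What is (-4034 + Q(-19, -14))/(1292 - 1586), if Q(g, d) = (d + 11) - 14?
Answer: 4051/294 ≈ 13.779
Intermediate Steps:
Q(g, d) = -3 + d (Q(g, d) = (11 + d) - 14 = -3 + d)
(-4034 + Q(-19, -14))/(1292 - 1586) = (-4034 + (-3 - 14))/(1292 - 1586) = (-4034 - 17)/(-294) = -4051*(-1/294) = 4051/294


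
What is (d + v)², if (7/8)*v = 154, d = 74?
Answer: 62500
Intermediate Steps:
v = 176 (v = (8/7)*154 = 176)
(d + v)² = (74 + 176)² = 250² = 62500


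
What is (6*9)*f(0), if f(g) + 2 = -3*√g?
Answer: -108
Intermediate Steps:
f(g) = -2 - 3*√g
(6*9)*f(0) = (6*9)*(-2 - 3*√0) = 54*(-2 - 3*0) = 54*(-2 + 0) = 54*(-2) = -108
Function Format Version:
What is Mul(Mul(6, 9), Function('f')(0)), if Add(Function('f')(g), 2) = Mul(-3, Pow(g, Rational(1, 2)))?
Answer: -108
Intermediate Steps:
Function('f')(g) = Add(-2, Mul(-3, Pow(g, Rational(1, 2))))
Mul(Mul(6, 9), Function('f')(0)) = Mul(Mul(6, 9), Add(-2, Mul(-3, Pow(0, Rational(1, 2))))) = Mul(54, Add(-2, Mul(-3, 0))) = Mul(54, Add(-2, 0)) = Mul(54, -2) = -108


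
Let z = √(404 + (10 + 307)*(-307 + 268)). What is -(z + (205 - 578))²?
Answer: -127170 + 746*I*√11959 ≈ -1.2717e+5 + 81581.0*I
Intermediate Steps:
z = I*√11959 (z = √(404 + 317*(-39)) = √(404 - 12363) = √(-11959) = I*√11959 ≈ 109.36*I)
-(z + (205 - 578))² = -(I*√11959 + (205 - 578))² = -(I*√11959 - 373)² = -(-373 + I*√11959)²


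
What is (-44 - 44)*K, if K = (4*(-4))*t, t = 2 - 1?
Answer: 1408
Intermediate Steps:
t = 1
K = -16 (K = (4*(-4))*1 = -16*1 = -16)
(-44 - 44)*K = (-44 - 44)*(-16) = -88*(-16) = 1408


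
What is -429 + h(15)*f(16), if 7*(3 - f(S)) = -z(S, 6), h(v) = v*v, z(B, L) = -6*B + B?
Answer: -16278/7 ≈ -2325.4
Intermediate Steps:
z(B, L) = -5*B
h(v) = v²
f(S) = 3 - 5*S/7 (f(S) = 3 - (-1)*(-5*S)/7 = 3 - 5*S/7)
-429 + h(15)*f(16) = -429 + 15²*(3 - 5/7*16) = -429 + 225*(3 - 80/7) = -429 + 225*(-59/7) = -429 - 13275/7 = -16278/7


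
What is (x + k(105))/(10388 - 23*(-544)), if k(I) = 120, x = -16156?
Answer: -4009/5725 ≈ -0.70026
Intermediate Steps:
(x + k(105))/(10388 - 23*(-544)) = (-16156 + 120)/(10388 - 23*(-544)) = -16036/(10388 + 12512) = -16036/22900 = -16036*1/22900 = -4009/5725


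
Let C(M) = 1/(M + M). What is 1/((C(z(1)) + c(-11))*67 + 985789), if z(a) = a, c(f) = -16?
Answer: 2/1969501 ≈ 1.0155e-6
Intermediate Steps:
C(M) = 1/(2*M)
1/((C(z(1)) + c(-11))*67 + 985789) = 1/(((½)/1 - 16)*67 + 985789) = 1/(((½)*1 - 16)*67 + 985789) = 1/((½ - 16)*67 + 985789) = 1/(-31/2*67 + 985789) = 1/(-2077/2 + 985789) = 1/(1969501/2) = 2/1969501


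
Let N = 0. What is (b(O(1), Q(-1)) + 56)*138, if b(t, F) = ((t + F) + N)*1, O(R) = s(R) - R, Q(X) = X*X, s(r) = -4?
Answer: 7176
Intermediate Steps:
Q(X) = X**2
O(R) = -4 - R
b(t, F) = F + t (b(t, F) = ((t + F) + 0)*1 = ((F + t) + 0)*1 = (F + t)*1 = F + t)
(b(O(1), Q(-1)) + 56)*138 = (((-1)**2 + (-4 - 1*1)) + 56)*138 = ((1 + (-4 - 1)) + 56)*138 = ((1 - 5) + 56)*138 = (-4 + 56)*138 = 52*138 = 7176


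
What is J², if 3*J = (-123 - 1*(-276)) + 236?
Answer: 151321/9 ≈ 16813.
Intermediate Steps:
J = 389/3 (J = ((-123 - 1*(-276)) + 236)/3 = ((-123 + 276) + 236)/3 = (153 + 236)/3 = (⅓)*389 = 389/3 ≈ 129.67)
J² = (389/3)² = 151321/9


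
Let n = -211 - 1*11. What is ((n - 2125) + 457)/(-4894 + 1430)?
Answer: 945/1732 ≈ 0.54561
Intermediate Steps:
n = -222 (n = -211 - 11 = -222)
((n - 2125) + 457)/(-4894 + 1430) = ((-222 - 2125) + 457)/(-4894 + 1430) = (-2347 + 457)/(-3464) = -1890*(-1/3464) = 945/1732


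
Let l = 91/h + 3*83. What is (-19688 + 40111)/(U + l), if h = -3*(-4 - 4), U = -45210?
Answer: -490152/1078973 ≈ -0.45428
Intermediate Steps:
h = 24 (h = -3*(-8) = 24)
l = 6067/24 (l = 91/24 + 3*83 = 91*(1/24) + 249 = 91/24 + 249 = 6067/24 ≈ 252.79)
(-19688 + 40111)/(U + l) = (-19688 + 40111)/(-45210 + 6067/24) = 20423/(-1078973/24) = 20423*(-24/1078973) = -490152/1078973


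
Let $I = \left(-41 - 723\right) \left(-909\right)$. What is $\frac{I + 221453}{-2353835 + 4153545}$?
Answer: $\frac{915929}{1799710} \approx 0.50893$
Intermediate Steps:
$I = 694476$ ($I = \left(-41 - 723\right) \left(-909\right) = \left(-764\right) \left(-909\right) = 694476$)
$\frac{I + 221453}{-2353835 + 4153545} = \frac{694476 + 221453}{-2353835 + 4153545} = \frac{915929}{1799710}$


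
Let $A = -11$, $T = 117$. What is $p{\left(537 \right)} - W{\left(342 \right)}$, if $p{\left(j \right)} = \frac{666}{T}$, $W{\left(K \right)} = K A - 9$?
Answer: $\frac{49097}{13} \approx 3776.7$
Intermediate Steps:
$W{\left(K \right)} = -9 - 11 K$ ($W{\left(K \right)} = K \left(-11\right) - 9 = - 11 K - 9 = -9 - 11 K$)
$p{\left(j \right)} = \frac{74}{13}$ ($p{\left(j \right)} = \frac{666}{117} = 666 \cdot \frac{1}{117} = \frac{74}{13}$)
$p{\left(537 \right)} - W{\left(342 \right)} = \frac{74}{13} - \left(-9 - 3762\right) = \frac{74}{13} - -3771 = \frac{74}{13} + 3771 = \frac{49097}{13}$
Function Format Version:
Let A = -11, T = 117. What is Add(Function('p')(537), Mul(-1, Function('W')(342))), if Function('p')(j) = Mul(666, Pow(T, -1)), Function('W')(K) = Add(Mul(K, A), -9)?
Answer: Rational(49097, 13) ≈ 3776.7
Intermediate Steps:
Function('W')(K) = Add(-9, Mul(-11, K)) (Function('W')(K) = Add(Mul(K, -11), -9) = Add(Mul(-11, K), -9) = Add(-9, Mul(-11, K)))
Function('p')(j) = Rational(74, 13) (Function('p')(j) = Mul(666, Pow(117, -1)) = Mul(666, Rational(1, 117)) = Rational(74, 13))
Add(Function('p')(537), Mul(-1, Function('W')(342))) = Add(Rational(74, 13), Mul(-1, Add(-9, Mul(-11, 342)))) = Add(Rational(74, 13), Mul(-1, Add(-9, -3762))) = Add(Rational(74, 13), Mul(-1, -3771)) = Add(Rational(74, 13), 3771) = Rational(49097, 13)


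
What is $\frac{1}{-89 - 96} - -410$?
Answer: $\frac{75849}{185} \approx 409.99$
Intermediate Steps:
$\frac{1}{-89 - 96} - -410 = \frac{1}{-185} + 410 = - \frac{1}{185} + 410 = \frac{75849}{185}$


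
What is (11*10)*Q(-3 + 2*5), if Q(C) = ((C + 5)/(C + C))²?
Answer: 3960/49 ≈ 80.816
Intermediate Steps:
Q(C) = (5 + C)²/(4*C²) (Q(C) = ((5 + C)/((2*C)))² = ((5 + C)*(1/(2*C)))² = ((5 + C)/(2*C))² = (5 + C)²/(4*C²))
(11*10)*Q(-3 + 2*5) = (11*10)*((5 + (-3 + 2*5))²/(4*(-3 + 2*5)²)) = 110*((5 + (-3 + 10))²/(4*(-3 + 10)²)) = 110*((¼)*(5 + 7)²/7²) = 110*((¼)*(1/49)*12²) = 110*((¼)*(1/49)*144) = 110*(36/49) = 3960/49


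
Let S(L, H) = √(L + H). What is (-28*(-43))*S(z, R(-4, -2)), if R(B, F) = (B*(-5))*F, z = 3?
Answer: 1204*I*√37 ≈ 7323.6*I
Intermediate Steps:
R(B, F) = -5*B*F (R(B, F) = (-5*B)*F = -5*B*F)
S(L, H) = √(H + L)
(-28*(-43))*S(z, R(-4, -2)) = (-28*(-43))*√(-5*(-4)*(-2) + 3) = 1204*√(-40 + 3) = 1204*√(-37) = 1204*(I*√37) = 1204*I*√37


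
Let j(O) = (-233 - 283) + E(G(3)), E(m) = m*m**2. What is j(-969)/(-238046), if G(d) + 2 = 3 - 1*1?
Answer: 258/119023 ≈ 0.0021676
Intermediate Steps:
G(d) = 0 (G(d) = -2 + (3 - 1*1) = -2 + (3 - 1) = -2 + 2 = 0)
E(m) = m**3
j(O) = -516 (j(O) = (-233 - 283) + 0**3 = -516 + 0 = -516)
j(-969)/(-238046) = -516/(-238046) = -516*(-1/238046) = 258/119023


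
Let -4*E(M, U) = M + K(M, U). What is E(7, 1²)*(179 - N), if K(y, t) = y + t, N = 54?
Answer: -1875/4 ≈ -468.75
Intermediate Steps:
K(y, t) = t + y
E(M, U) = -M/2 - U/4 (E(M, U) = -(M + (U + M))/4 = -(M + (M + U))/4 = -(U + 2*M)/4 = -M/2 - U/4)
E(7, 1²)*(179 - N) = (-½*7 - ¼*1²)*(179 - 1*54) = (-7/2 - ¼*1)*(179 - 54) = (-7/2 - ¼)*125 = -15/4*125 = -1875/4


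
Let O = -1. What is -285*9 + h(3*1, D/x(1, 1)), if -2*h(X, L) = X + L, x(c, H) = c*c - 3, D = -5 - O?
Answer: -5135/2 ≈ -2567.5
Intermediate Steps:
D = -4 (D = -5 - 1*(-1) = -5 + 1 = -4)
x(c, H) = -3 + c**2 (x(c, H) = c**2 - 3 = -3 + c**2)
h(X, L) = -L/2 - X/2 (h(X, L) = -(X + L)/2 = -(L + X)/2 = -L/2 - X/2)
-285*9 + h(3*1, D/x(1, 1)) = -285*9 + (-(-2)/(-3 + 1**2) - 3/2) = -57*45 + (-(-2)/(-3 + 1) - 1/2*3) = -2565 + (-(-2)/(-2) - 3/2) = -2565 + (-(-2)*(-1)/2 - 3/2) = -2565 + (-1/2*2 - 3/2) = -2565 + (-1 - 3/2) = -2565 - 5/2 = -5135/2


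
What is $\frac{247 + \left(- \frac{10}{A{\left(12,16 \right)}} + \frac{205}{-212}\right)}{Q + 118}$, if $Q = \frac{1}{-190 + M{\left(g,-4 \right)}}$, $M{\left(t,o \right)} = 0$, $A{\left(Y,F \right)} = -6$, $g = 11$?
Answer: $\frac{14966015}{7129242} \approx 2.0992$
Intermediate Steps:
$Q = - \frac{1}{190}$ ($Q = \frac{1}{-190 + 0} = \frac{1}{-190} = - \frac{1}{190} \approx -0.0052632$)
$\frac{247 + \left(- \frac{10}{A{\left(12,16 \right)}} + \frac{205}{-212}\right)}{Q + 118} = \frac{247 + \left(- \frac{10}{-6} + \frac{205}{-212}\right)}{- \frac{1}{190} + 118} = \frac{247 + \left(\left(-10\right) \left(- \frac{1}{6}\right) + 205 \left(- \frac{1}{212}\right)\right)}{\frac{22419}{190}} = \left(247 + \left(\frac{5}{3} - \frac{205}{212}\right)\right) \frac{190}{22419} = \left(247 + \frac{445}{636}\right) \frac{190}{22419} = \frac{157537}{636} \cdot \frac{190}{22419} = \frac{14966015}{7129242}$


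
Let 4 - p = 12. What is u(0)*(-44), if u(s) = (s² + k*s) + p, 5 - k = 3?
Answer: 352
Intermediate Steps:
p = -8 (p = 4 - 1*12 = 4 - 12 = -8)
k = 2 (k = 5 - 1*3 = 5 - 3 = 2)
u(s) = -8 + s² + 2*s (u(s) = (s² + 2*s) - 8 = -8 + s² + 2*s)
u(0)*(-44) = (-8 + 0² + 2*0)*(-44) = (-8 + 0 + 0)*(-44) = -8*(-44) = 352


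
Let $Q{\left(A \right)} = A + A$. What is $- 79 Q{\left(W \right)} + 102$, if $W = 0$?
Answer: $102$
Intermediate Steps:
$Q{\left(A \right)} = 2 A$
$- 79 Q{\left(W \right)} + 102 = - 79 \cdot 2 \cdot 0 + 102 = \left(-79\right) 0 + 102 = 0 + 102 = 102$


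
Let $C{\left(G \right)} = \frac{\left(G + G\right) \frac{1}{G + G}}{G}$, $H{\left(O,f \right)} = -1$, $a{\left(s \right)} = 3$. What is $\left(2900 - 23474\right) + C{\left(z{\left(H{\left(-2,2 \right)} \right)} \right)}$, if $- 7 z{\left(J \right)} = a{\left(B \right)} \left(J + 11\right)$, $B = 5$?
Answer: $- \frac{617227}{30} \approx -20574.0$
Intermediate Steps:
$z{\left(J \right)} = - \frac{33}{7} - \frac{3 J}{7}$ ($z{\left(J \right)} = - \frac{3 \left(J + 11\right)}{7} = - \frac{3 \left(11 + J\right)}{7} = - \frac{33 + 3 J}{7} = - \frac{33}{7} - \frac{3 J}{7}$)
$C{\left(G \right)} = \frac{1}{G}$ ($C{\left(G \right)} = \frac{2 G \frac{1}{2 G}}{G} = 1 \frac{1}{G} = \frac{1}{G}$)
$\left(2900 - 23474\right) + C{\left(z{\left(H{\left(-2,2 \right)} \right)} \right)} = \left(2900 - 23474\right) + \frac{1}{- \frac{33}{7} - - \frac{3}{7}} = -20574 + \frac{1}{- \frac{33}{7} + \frac{3}{7}} = -20574 + \frac{1}{- \frac{30}{7}} = -20574 - \frac{7}{30} = - \frac{617227}{30}$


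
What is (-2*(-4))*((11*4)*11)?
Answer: 3872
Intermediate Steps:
(-2*(-4))*((11*4)*11) = 8*(44*11) = 8*484 = 3872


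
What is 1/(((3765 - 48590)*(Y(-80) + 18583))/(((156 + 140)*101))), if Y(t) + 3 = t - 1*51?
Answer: -29896/826976425 ≈ -3.6151e-5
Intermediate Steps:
Y(t) = -54 + t (Y(t) = -3 + (t - 1*51) = -3 + (t - 51) = -3 + (-51 + t) = -54 + t)
1/(((3765 - 48590)*(Y(-80) + 18583))/(((156 + 140)*101))) = 1/(((3765 - 48590)*((-54 - 80) + 18583))/(((156 + 140)*101))) = 1/((-44825*(-134 + 18583))/((296*101))) = 1/(-44825*18449/29896) = 1/(-826976425*1/29896) = 1/(-826976425/29896) = -29896/826976425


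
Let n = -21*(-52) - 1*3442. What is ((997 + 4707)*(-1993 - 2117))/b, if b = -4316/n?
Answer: -13773021000/1079 ≈ -1.2765e+7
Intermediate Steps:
n = -2350 (n = 1092 - 3442 = -2350)
b = 2158/1175 (b = -4316/(-2350) = -4316*(-1/2350) = 2158/1175 ≈ 1.8366)
((997 + 4707)*(-1993 - 2117))/b = ((997 + 4707)*(-1993 - 2117))/(2158/1175) = (5704*(-4110))*(1175/2158) = -23443440*1175/2158 = -13773021000/1079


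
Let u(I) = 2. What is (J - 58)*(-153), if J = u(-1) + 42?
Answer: 2142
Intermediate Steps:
J = 44 (J = 2 + 42 = 44)
(J - 58)*(-153) = (44 - 58)*(-153) = -14*(-153) = 2142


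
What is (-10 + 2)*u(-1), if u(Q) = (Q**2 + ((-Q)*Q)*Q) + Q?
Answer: -8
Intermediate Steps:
u(Q) = Q + Q**2 - Q**3 (u(Q) = (Q**2 + (-Q**2)*Q) + Q = (Q**2 - Q**3) + Q = Q + Q**2 - Q**3)
(-10 + 2)*u(-1) = (-10 + 2)*(-(1 - 1 - 1*(-1)**2)) = -(-8)*(1 - 1 - 1*1) = -(-8)*(1 - 1 - 1) = -(-8)*(-1) = -8*1 = -8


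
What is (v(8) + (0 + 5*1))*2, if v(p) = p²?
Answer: 138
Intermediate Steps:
(v(8) + (0 + 5*1))*2 = (8² + (0 + 5*1))*2 = (64 + (0 + 5))*2 = (64 + 5)*2 = 69*2 = 138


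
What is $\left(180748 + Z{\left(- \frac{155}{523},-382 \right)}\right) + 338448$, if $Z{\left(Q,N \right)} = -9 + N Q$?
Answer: $\frac{271594011}{523} \approx 5.193 \cdot 10^{5}$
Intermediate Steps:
$\left(180748 + Z{\left(- \frac{155}{523},-382 \right)}\right) + 338448 = \left(180748 - \left(9 + 382 \left(- \frac{155}{523}\right)\right)\right) + 338448 = \left(180748 - \left(9 + 382 \left(\left(-155\right) \frac{1}{523}\right)\right)\right) + 338448 = \left(180748 - - \frac{54503}{523}\right) + 338448 = \left(180748 + \left(-9 + \frac{59210}{523}\right)\right) + 338448 = \left(180748 + \frac{54503}{523}\right) + 338448 = \frac{94585707}{523} + 338448 = \frac{271594011}{523}$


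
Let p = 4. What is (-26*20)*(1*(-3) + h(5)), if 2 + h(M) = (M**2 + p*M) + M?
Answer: -23400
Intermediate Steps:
h(M) = -2 + M**2 + 5*M (h(M) = -2 + ((M**2 + 4*M) + M) = -2 + (M**2 + 5*M) = -2 + M**2 + 5*M)
(-26*20)*(1*(-3) + h(5)) = (-26*20)*(1*(-3) + (-2 + 5**2 + 5*5)) = -520*(-3 + (-2 + 25 + 25)) = -520*(-3 + 48) = -520*45 = -23400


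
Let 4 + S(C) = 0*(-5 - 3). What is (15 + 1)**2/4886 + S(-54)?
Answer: -9644/2443 ≈ -3.9476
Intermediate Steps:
S(C) = -4 (S(C) = -4 + 0*(-5 - 3) = -4 + 0*(-8) = -4 + 0 = -4)
(15 + 1)**2/4886 + S(-54) = (15 + 1)**2/4886 - 4 = 16**2*(1/4886) - 4 = 256*(1/4886) - 4 = 128/2443 - 4 = -9644/2443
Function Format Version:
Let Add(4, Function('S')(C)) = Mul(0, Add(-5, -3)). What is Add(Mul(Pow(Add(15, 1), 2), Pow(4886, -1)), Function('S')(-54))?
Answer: Rational(-9644, 2443) ≈ -3.9476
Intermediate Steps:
Function('S')(C) = -4 (Function('S')(C) = Add(-4, Mul(0, Add(-5, -3))) = Add(-4, Mul(0, -8)) = Add(-4, 0) = -4)
Add(Mul(Pow(Add(15, 1), 2), Pow(4886, -1)), Function('S')(-54)) = Add(Mul(Pow(Add(15, 1), 2), Pow(4886, -1)), -4) = Add(Mul(Pow(16, 2), Rational(1, 4886)), -4) = Add(Mul(256, Rational(1, 4886)), -4) = Add(Rational(128, 2443), -4) = Rational(-9644, 2443)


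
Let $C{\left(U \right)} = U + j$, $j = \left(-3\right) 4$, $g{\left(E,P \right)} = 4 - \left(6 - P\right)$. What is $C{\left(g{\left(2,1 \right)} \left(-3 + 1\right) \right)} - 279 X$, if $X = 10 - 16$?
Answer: $1664$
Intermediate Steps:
$g{\left(E,P \right)} = -2 + P$ ($g{\left(E,P \right)} = 4 + \left(-6 + P\right) = -2 + P$)
$j = -12$
$X = -6$ ($X = 10 - 16 = -6$)
$C{\left(U \right)} = -12 + U$ ($C{\left(U \right)} = U - 12 = -12 + U$)
$C{\left(g{\left(2,1 \right)} \left(-3 + 1\right) \right)} - 279 X = \left(-12 + \left(-2 + 1\right) \left(-3 + 1\right)\right) - -1674 = \left(-12 - -2\right) + 1674 = \left(-12 + 2\right) + 1674 = -10 + 1674 = 1664$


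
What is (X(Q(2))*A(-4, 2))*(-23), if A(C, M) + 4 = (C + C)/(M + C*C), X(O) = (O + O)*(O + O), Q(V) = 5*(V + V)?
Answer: 1472000/9 ≈ 1.6356e+5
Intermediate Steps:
Q(V) = 10*V (Q(V) = 5*(2*V) = 10*V)
X(O) = 4*O² (X(O) = (2*O)*(2*O) = 4*O²)
A(C, M) = -4 + 2*C/(M + C²) (A(C, M) = -4 + (C + C)/(M + C*C) = -4 + (2*C)/(M + C²) = -4 + 2*C/(M + C²))
(X(Q(2))*A(-4, 2))*(-23) = ((4*(10*2)²)*(2*(-4 - 2*2 - 2*(-4)²)/(2 + (-4)²)))*(-23) = ((4*20²)*(2*(-4 - 4 - 2*16)/(2 + 16)))*(-23) = ((4*400)*(2*(-4 - 4 - 32)/18))*(-23) = (1600*(2*(1/18)*(-40)))*(-23) = (1600*(-40/9))*(-23) = -64000/9*(-23) = 1472000/9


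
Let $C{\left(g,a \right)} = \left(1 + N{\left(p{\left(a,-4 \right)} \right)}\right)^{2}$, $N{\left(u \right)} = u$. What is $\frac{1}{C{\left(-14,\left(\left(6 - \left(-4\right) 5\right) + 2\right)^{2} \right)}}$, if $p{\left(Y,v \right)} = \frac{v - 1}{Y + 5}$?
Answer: $\frac{622521}{614656} \approx 1.0128$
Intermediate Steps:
$p{\left(Y,v \right)} = \frac{-1 + v}{5 + Y}$
$C{\left(g,a \right)} = \left(1 - \frac{5}{5 + a}\right)^{2}$ ($C{\left(g,a \right)} = \left(1 + \frac{-1 - 4}{5 + a}\right)^{2} = \left(1 + \frac{1}{5 + a} \left(-5\right)\right)^{2} = \left(1 - \frac{5}{5 + a}\right)^{2}$)
$\frac{1}{C{\left(-14,\left(\left(6 - \left(-4\right) 5\right) + 2\right)^{2} \right)}} = \frac{1}{\left(\left(\left(6 - \left(-4\right) 5\right) + 2\right)^{2}\right)^{2} \frac{1}{\left(5 + \left(\left(6 - \left(-4\right) 5\right) + 2\right)^{2}\right)^{2}}} = \frac{1}{\left(\left(\left(6 - -20\right) + 2\right)^{2}\right)^{2} \frac{1}{\left(5 + \left(\left(6 - -20\right) + 2\right)^{2}\right)^{2}}} = \frac{1}{\left(\left(\left(6 + 20\right) + 2\right)^{2}\right)^{2} \frac{1}{\left(5 + \left(\left(6 + 20\right) + 2\right)^{2}\right)^{2}}} = \frac{1}{\left(\left(26 + 2\right)^{2}\right)^{2} \frac{1}{\left(5 + \left(26 + 2\right)^{2}\right)^{2}}} = \frac{1}{\left(28^{2}\right)^{2} \frac{1}{\left(5 + 28^{2}\right)^{2}}} = \frac{1}{784^{2} \frac{1}{\left(5 + 784\right)^{2}}} = \frac{1}{614656 \cdot \frac{1}{622521}} = \frac{1}{\frac{614656}{622521}} = \frac{622521}{614656}$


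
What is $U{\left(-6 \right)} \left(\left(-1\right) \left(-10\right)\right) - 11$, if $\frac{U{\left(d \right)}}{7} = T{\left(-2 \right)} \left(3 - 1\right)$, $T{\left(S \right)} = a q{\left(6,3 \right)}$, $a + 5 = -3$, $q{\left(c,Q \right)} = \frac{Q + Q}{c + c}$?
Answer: $-571$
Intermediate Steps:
$q{\left(c,Q \right)} = \frac{Q}{c}$ ($q{\left(c,Q \right)} = \frac{2 Q}{2 c} = 2 Q \frac{1}{2 c} = \frac{Q}{c}$)
$a = -8$ ($a = -5 - 3 = -8$)
$T{\left(S \right)} = -4$ ($T{\left(S \right)} = - 8 \cdot \frac{3}{6} = - 8 \cdot 3 \cdot \frac{1}{6} = \left(-8\right) \frac{1}{2} = -4$)
$U{\left(d \right)} = -56$ ($U{\left(d \right)} = 7 \left(- 4 \left(3 - 1\right)\right) = 7 \left(\left(-4\right) 2\right) = 7 \left(-8\right) = -56$)
$U{\left(-6 \right)} \left(\left(-1\right) \left(-10\right)\right) - 11 = - 56 \left(\left(-1\right) \left(-10\right)\right) - 11 = \left(-56\right) 10 - 11 = -560 - 11 = -571$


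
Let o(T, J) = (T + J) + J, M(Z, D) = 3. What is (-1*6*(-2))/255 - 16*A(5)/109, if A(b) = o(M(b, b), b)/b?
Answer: -620/1853 ≈ -0.33459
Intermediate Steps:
o(T, J) = T + 2*J (o(T, J) = (J + T) + J = T + 2*J)
A(b) = (3 + 2*b)/b
(-1*6*(-2))/255 - 16*A(5)/109 = (-1*6*(-2))/255 - 16*(2 + 3/5)/109 = -6*(-2)*(1/255) - 16*(2 + 3*(⅕))*(1/109) = 12*(1/255) - 16*(2 + ⅗)*(1/109) = 4/85 - 16*13/5*(1/109) = 4/85 - 208/5*1/109 = 4/85 - 208/545 = -620/1853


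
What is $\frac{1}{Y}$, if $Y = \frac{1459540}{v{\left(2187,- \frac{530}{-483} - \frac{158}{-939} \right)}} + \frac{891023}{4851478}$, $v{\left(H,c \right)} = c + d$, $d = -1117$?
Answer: $- \frac{54555069020598}{71355803210362489} \approx -0.00076455$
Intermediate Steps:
$v{\left(H,c \right)} = -1117 + c$ ($v{\left(H,c \right)} = c - 1117 = -1117 + c$)
$Y = - \frac{71355803210362489}{54555069020598}$ ($Y = \frac{1459540}{-1117 - \left(- \frac{530}{483} - \frac{158}{939}\right)} + \frac{891023}{4851478} = \frac{1459540}{-1117 - - \frac{63776}{50393}} + 891023 \cdot \frac{1}{4851478} = \frac{1459540}{-1117 + \left(\frac{530}{483} + \frac{158}{939}\right)} + \frac{891023}{4851478} = \frac{1459540}{-1117 + \frac{63776}{50393}} + \frac{891023}{4851478} = \frac{1459540}{- \frac{56225205}{50393}} + \frac{891023}{4851478} = 1459540 \left(- \frac{50393}{56225205}\right) + \frac{891023}{4851478} = - \frac{14710119844}{11245041} + \frac{891023}{4851478} = - \frac{71355803210362489}{54555069020598} \approx -1308.0$)
$\frac{1}{Y} = \frac{1}{- \frac{71355803210362489}{54555069020598}} = - \frac{54555069020598}{71355803210362489}$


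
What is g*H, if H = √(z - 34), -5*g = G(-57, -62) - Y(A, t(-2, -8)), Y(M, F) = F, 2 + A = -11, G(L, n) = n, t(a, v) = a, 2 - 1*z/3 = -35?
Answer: 12*√77 ≈ 105.30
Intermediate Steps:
z = 111 (z = 6 - 3*(-35) = 6 + 105 = 111)
A = -13 (A = -2 - 11 = -13)
g = 12 (g = -(-62 - 1*(-2))/5 = -(-62 + 2)/5 = -⅕*(-60) = 12)
H = √77 (H = √(111 - 34) = √77 ≈ 8.7750)
g*H = 12*√77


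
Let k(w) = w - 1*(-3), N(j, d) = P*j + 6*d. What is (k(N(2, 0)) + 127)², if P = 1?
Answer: 17424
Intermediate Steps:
N(j, d) = j + 6*d (N(j, d) = 1*j + 6*d = j + 6*d)
k(w) = 3 + w (k(w) = w + 3 = 3 + w)
(k(N(2, 0)) + 127)² = ((3 + (2 + 6*0)) + 127)² = ((3 + (2 + 0)) + 127)² = ((3 + 2) + 127)² = (5 + 127)² = 132² = 17424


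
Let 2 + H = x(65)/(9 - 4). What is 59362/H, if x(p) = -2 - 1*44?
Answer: -148405/28 ≈ -5300.2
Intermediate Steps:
x(p) = -46 (x(p) = -2 - 44 = -46)
H = -56/5 (H = -2 - 46/(9 - 4) = -2 - 46/5 = -56/5 ≈ -11.200)
59362/H = 59362/(-56/5) = 59362*(-5/56) = -148405/28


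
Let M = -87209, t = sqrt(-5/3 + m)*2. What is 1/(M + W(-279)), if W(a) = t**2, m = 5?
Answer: -3/261587 ≈ -1.1468e-5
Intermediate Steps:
t = 2*sqrt(30)/3 (t = sqrt(-5/3 + 5)*2 = sqrt(10/3)*2 = (sqrt(30)/3)*2 = 2*sqrt(30)/3 ≈ 3.6515)
W(a) = 40/3 (W(a) = (2*sqrt(30)/3)**2 = 40/3)
1/(M + W(-279)) = 1/(-87209 + 40/3) = 1/(-261587/3) = -3/261587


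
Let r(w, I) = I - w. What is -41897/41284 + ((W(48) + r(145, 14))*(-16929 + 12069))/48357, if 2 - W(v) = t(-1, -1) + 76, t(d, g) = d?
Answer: 160101217/8215516 ≈ 19.488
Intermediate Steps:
W(v) = -73 (W(v) = 2 - (-1 + 76) = 2 - 1*75 = 2 - 75 = -73)
-41897/41284 + ((W(48) + r(145, 14))*(-16929 + 12069))/48357 = -41897/41284 + ((-73 + (14 - 1*145))*(-16929 + 12069))/48357 = -41897*1/41284 + ((-73 + (14 - 145))*(-4860))*(1/48357) = -41897/41284 + ((-73 - 131)*(-4860))*(1/48357) = -41897/41284 - 204*(-4860)*(1/48357) = -41897/41284 + 991440*(1/48357) = -41897/41284 + 4080/199 = 160101217/8215516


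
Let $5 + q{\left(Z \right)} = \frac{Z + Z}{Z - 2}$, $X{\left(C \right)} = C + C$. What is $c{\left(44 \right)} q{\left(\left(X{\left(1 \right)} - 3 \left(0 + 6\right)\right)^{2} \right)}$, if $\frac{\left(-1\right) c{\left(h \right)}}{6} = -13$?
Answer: $- \frac{29562}{127} \approx -232.77$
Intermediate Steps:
$X{\left(C \right)} = 2 C$
$c{\left(h \right)} = 78$ ($c{\left(h \right)} = \left(-6\right) \left(-13\right) = 78$)
$q{\left(Z \right)} = -5 + \frac{2 Z}{-2 + Z}$ ($q{\left(Z \right)} = -5 + \frac{Z + Z}{Z - 2} = -5 + \frac{2 Z}{-2 + Z}$)
$c{\left(44 \right)} q{\left(\left(X{\left(1 \right)} - 3 \left(0 + 6\right)\right)^{2} \right)} = 78 \frac{10 - 3 \left(2 \cdot 1 - 3 \left(0 + 6\right)\right)^{2}}{-2 + \left(2 \cdot 1 - 3 \left(0 + 6\right)\right)^{2}} = 78 \frac{10 - 3 \left(2 - 18\right)^{2}}{-2 + \left(2 - 18\right)^{2}} = 78 \frac{10 - 3 \left(-16\right)^{2}}{-2 + \left(-16\right)^{2}} = 78 \frac{10 - 768}{-2 + 256} = 78 \frac{10 - 768}{254} = 78 \cdot \frac{1}{254} \left(-758\right) = 78 \left(- \frac{379}{127}\right) = - \frac{29562}{127}$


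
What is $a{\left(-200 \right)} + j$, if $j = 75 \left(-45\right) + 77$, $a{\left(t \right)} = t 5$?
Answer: $-4298$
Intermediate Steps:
$a{\left(t \right)} = 5 t$
$j = -3298$ ($j = -3375 + 77 = -3298$)
$a{\left(-200 \right)} + j = 5 \left(-200\right) - 3298 = -1000 - 3298 = -4298$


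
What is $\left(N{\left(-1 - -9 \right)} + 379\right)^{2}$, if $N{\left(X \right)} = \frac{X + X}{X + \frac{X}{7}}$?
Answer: $\frac{2319529}{16} \approx 1.4497 \cdot 10^{5}$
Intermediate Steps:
$N{\left(X \right)} = \frac{7}{4}$ ($N{\left(X \right)} = \frac{2 X}{X + X \frac{1}{7}} = \frac{2 X}{X + \frac{X}{7}} = \frac{2 X}{\frac{8}{7} X} = 2 X \frac{7}{8 X} = \frac{7}{4}$)
$\left(N{\left(-1 - -9 \right)} + 379\right)^{2} = \left(\frac{7}{4} + 379\right)^{2} = \left(\frac{1523}{4}\right)^{2} = \frac{2319529}{16}$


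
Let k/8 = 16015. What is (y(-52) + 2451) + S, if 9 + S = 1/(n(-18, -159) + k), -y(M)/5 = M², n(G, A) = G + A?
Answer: -1417352553/127943 ≈ -11078.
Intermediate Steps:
n(G, A) = A + G
y(M) = -5*M²
k = 128120 (k = 8*16015 = 128120)
S = -1151486/127943 (S = -9 + 1/((-159 - 18) + 128120) = -9 + 1/(-177 + 128120) = -9 + 1/127943 = -1151486/127943 ≈ -9.0000)
(y(-52) + 2451) + S = (-5*(-52)² + 2451) - 1151486/127943 = (-5*2704 + 2451) - 1151486/127943 = (-13520 + 2451) - 1151486/127943 = -11069 - 1151486/127943 = -1417352553/127943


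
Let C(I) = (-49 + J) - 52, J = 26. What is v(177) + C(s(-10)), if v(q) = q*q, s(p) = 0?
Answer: 31254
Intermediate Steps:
v(q) = q²
C(I) = -75 (C(I) = (-49 + 26) - 52 = -23 - 52 = -75)
v(177) + C(s(-10)) = 177² - 75 = 31329 - 75 = 31254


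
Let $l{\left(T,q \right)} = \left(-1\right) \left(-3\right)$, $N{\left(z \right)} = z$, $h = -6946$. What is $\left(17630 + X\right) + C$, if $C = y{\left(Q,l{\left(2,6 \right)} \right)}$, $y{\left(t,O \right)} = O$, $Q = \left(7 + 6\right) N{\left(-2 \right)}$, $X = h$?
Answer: $10687$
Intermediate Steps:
$X = -6946$
$l{\left(T,q \right)} = 3$
$Q = -26$ ($Q = \left(7 + 6\right) \left(-2\right) = 13 \left(-2\right) = -26$)
$C = 3$
$\left(17630 + X\right) + C = \left(17630 - 6946\right) + 3 = 10684 + 3 = 10687$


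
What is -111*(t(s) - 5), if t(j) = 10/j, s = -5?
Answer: 777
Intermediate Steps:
-111*(t(s) - 5) = -111*(10/(-5) - 5) = -111*(10*(-1/5) - 5) = -111*(-2 - 5) = -111*(-7) = 777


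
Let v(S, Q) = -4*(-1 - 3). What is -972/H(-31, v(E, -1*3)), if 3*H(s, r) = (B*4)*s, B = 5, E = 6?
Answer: 729/155 ≈ 4.7032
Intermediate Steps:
v(S, Q) = 16 (v(S, Q) = -4*(-4) = 16)
H(s, r) = 20*s/3 (H(s, r) = ((5*4)*s)/3 = (20*s)/3 = 20*s/3)
-972/H(-31, v(E, -1*3)) = -972/((20/3)*(-31)) = -972/(-620/3) = -972*(-3/620) = 729/155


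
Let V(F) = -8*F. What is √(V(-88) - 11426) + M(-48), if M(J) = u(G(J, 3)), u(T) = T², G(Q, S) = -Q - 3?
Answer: 2025 + I*√10722 ≈ 2025.0 + 103.55*I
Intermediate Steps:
G(Q, S) = -3 - Q
M(J) = (-3 - J)²
√(V(-88) - 11426) + M(-48) = √(-8*(-88) - 11426) + (3 - 48)² = √(704 - 11426) + (-45)² = √(-10722) + 2025 = I*√10722 + 2025 = 2025 + I*√10722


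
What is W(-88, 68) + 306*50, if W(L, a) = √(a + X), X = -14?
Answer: 15300 + 3*√6 ≈ 15307.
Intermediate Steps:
W(L, a) = √(-14 + a) (W(L, a) = √(a - 14) = √(-14 + a))
W(-88, 68) + 306*50 = √(-14 + 68) + 306*50 = √54 + 15300 = 3*√6 + 15300 = 15300 + 3*√6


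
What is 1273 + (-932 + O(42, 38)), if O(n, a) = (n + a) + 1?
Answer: 422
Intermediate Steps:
O(n, a) = 1 + a + n (O(n, a) = (a + n) + 1 = 1 + a + n)
1273 + (-932 + O(42, 38)) = 1273 + (-932 + (1 + 38 + 42)) = 1273 + (-932 + 81) = 1273 - 851 = 422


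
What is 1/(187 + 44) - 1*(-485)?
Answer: 112036/231 ≈ 485.00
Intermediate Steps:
1/(187 + 44) - 1*(-485) = 1/231 + 485 = 112036/231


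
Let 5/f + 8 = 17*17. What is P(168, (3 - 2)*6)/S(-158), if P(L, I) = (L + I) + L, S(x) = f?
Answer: 96102/5 ≈ 19220.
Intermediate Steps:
f = 5/281 (f = 5/(-8 + 17*17) = 5/(-8 + 289) = 5/281 ≈ 0.017794)
S(x) = 5/281
P(L, I) = I + 2*L (P(L, I) = (I + L) + L = I + 2*L)
P(168, (3 - 2)*6)/S(-158) = ((3 - 2)*6 + 2*168)/(5/281) = (1*6 + 336)*(281/5) = (6 + 336)*(281/5) = 342*(281/5) = 96102/5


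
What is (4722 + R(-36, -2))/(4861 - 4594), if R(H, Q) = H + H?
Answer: 1550/89 ≈ 17.416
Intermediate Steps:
R(H, Q) = 2*H
(4722 + R(-36, -2))/(4861 - 4594) = (4722 + 2*(-36))/(4861 - 4594) = (4722 - 72)/267 = 4650*(1/267) = 1550/89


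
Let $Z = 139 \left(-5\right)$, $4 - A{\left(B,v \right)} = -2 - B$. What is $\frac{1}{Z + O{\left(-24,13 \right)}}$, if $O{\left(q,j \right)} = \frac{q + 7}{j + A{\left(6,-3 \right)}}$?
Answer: $- \frac{25}{17392} \approx -0.0014374$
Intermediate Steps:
$A{\left(B,v \right)} = 6 + B$ ($A{\left(B,v \right)} = 4 - \left(-2 - B\right) = 4 + \left(2 + B\right) = 6 + B$)
$O{\left(q,j \right)} = \frac{7 + q}{12 + j}$ ($O{\left(q,j \right)} = \frac{q + 7}{j + \left(6 + 6\right)} = \frac{7 + q}{j + 12} = \frac{7 + q}{12 + j}$)
$Z = -695$
$\frac{1}{Z + O{\left(-24,13 \right)}} = \frac{1}{-695 + \frac{7 - 24}{12 + 13}} = \frac{1}{-695 + \frac{1}{25} \left(-17\right)} = \frac{1}{-695 - \frac{17}{25}} = \frac{1}{- \frac{17392}{25}} = - \frac{25}{17392}$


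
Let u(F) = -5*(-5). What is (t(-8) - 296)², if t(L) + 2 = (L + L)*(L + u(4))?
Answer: 324900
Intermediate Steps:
u(F) = 25
t(L) = -2 + 2*L*(25 + L) (t(L) = -2 + (L + L)*(L + 25) = -2 + (2*L)*(25 + L) = -2 + 2*L*(25 + L))
(t(-8) - 296)² = ((-2 + 2*(-8)² + 50*(-8)) - 296)² = ((-2 + 2*64 - 400) - 296)² = ((-2 + 128 - 400) - 296)² = (-274 - 296)² = (-570)² = 324900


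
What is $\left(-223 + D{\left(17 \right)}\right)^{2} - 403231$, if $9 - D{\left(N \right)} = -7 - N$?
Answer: $-367131$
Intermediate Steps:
$D{\left(N \right)} = 16 + N$ ($D{\left(N \right)} = 9 - \left(-7 - N\right) = 9 + \left(7 + N\right) = 16 + N$)
$\left(-223 + D{\left(17 \right)}\right)^{2} - 403231 = \left(-223 + \left(16 + 17\right)\right)^{2} - 403231 = \left(-223 + 33\right)^{2} - 403231 = \left(-190\right)^{2} - 403231 = 36100 - 403231 = -367131$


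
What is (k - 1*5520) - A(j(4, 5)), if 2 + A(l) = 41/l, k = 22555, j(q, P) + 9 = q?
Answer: 85226/5 ≈ 17045.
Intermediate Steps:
j(q, P) = -9 + q
A(l) = -2 + 41/l
(k - 1*5520) - A(j(4, 5)) = (22555 - 1*5520) - (-2 + 41/(-9 + 4)) = (22555 - 5520) - (-2 + 41/(-5)) = 17035 - (-2 + 41*(-⅕)) = 17035 - (-2 - 41/5) = 17035 - 1*(-51/5) = 17035 + 51/5 = 85226/5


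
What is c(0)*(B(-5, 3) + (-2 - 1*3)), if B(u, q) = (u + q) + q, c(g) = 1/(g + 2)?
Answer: -2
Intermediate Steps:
c(g) = 1/(2 + g)
B(u, q) = u + 2*q (B(u, q) = (q + u) + q = u + 2*q)
c(0)*(B(-5, 3) + (-2 - 1*3)) = ((-5 + 2*3) + (-2 - 1*3))/(2 + 0) = ((-5 + 6) + (-2 - 3))/2 = (1 - 5)/2 = (½)*(-4) = -2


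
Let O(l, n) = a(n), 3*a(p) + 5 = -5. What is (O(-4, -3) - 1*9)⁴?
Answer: 1874161/81 ≈ 23138.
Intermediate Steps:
a(p) = -10/3 (a(p) = -5/3 + (⅓)*(-5) = -5/3 - 5/3 = -10/3)
O(l, n) = -10/3
(O(-4, -3) - 1*9)⁴ = (-10/3 - 1*9)⁴ = (-10/3 - 9)⁴ = (-37/3)⁴ = 1874161/81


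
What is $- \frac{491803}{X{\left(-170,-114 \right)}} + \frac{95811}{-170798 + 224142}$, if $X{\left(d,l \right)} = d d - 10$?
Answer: $- \frac{11733379721}{770554080} \approx -15.227$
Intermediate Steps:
$X{\left(d,l \right)} = -10 + d^{2}$ ($X{\left(d,l \right)} = d^{2} - 10 = -10 + d^{2}$)
$- \frac{491803}{X{\left(-170,-114 \right)}} + \frac{95811}{-170798 + 224142} = - \frac{491803}{-10 + \left(-170\right)^{2}} + \frac{95811}{-170798 + 224142} = - \frac{491803}{-10 + 28900} + \frac{95811}{53344} = - \frac{491803}{28890} + 95811 \cdot \frac{1}{53344} = \left(-491803\right) \frac{1}{28890} + \frac{95811}{53344} = - \frac{491803}{28890} + \frac{95811}{53344} = - \frac{11733379721}{770554080}$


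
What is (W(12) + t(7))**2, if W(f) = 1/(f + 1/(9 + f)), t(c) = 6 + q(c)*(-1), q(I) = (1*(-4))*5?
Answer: 43546801/64009 ≈ 680.32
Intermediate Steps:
q(I) = -20 (q(I) = -4*5 = -20)
t(c) = 26 (t(c) = 6 - 20*(-1) = 6 + 20 = 26)
(W(12) + t(7))**2 = ((9 + 12)/(1 + 12**2 + 9*12) + 26)**2 = (21/(1 + 144 + 108) + 26)**2 = (21/253 + 26)**2 = (6599/253)**2 = 43546801/64009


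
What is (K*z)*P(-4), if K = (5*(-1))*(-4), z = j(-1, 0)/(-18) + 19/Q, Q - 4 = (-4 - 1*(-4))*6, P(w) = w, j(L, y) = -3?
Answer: -1180/3 ≈ -393.33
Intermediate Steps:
Q = 4 (Q = 4 + (-4 - 1*(-4))*6 = 4 + (-4 + 4)*6 = 4 + 0*6 = 4 + 0 = 4)
z = 59/12 (z = -3/(-18) + 19/4 = -3*(-1/18) + 19*(1/4) = 1/6 + 19/4 = 59/12 ≈ 4.9167)
K = 20 (K = -5*(-4) = 20)
(K*z)*P(-4) = (20*(59/12))*(-4) = (295/3)*(-4) = -1180/3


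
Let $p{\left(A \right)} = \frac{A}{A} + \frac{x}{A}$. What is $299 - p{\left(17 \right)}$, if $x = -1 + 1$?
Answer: $298$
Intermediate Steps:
$x = 0$
$p{\left(A \right)} = 1$ ($p{\left(A \right)} = \frac{A}{A} + \frac{0}{A} = 1 + 0 = 1$)
$299 - p{\left(17 \right)} = 299 - 1 = 298$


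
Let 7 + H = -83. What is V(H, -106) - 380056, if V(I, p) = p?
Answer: -380162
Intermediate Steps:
H = -90 (H = -7 - 83 = -90)
V(H, -106) - 380056 = -106 - 380056 = -380162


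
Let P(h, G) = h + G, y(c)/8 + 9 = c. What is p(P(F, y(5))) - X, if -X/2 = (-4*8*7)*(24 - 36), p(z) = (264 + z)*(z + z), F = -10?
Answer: -13272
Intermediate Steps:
y(c) = -72 + 8*c
P(h, G) = G + h
p(z) = 2*z*(264 + z) (p(z) = (264 + z)*(2*z) = 2*z*(264 + z))
X = -5376 (X = -2*-4*8*7*(24 - 36) = -2*(-32*7)*(-12) = -(-448)*(-12) = -2*2688 = -5376)
p(P(F, y(5))) - X = 2*((-72 + 8*5) - 10)*(264 + ((-72 + 8*5) - 10)) - 1*(-5376) = 2*((-72 + 40) - 10)*(264 + ((-72 + 40) - 10)) + 5376 = 2*(-32 - 10)*(264 + (-32 - 10)) + 5376 = 2*(-42)*(264 - 42) + 5376 = 2*(-42)*222 + 5376 = -18648 + 5376 = -13272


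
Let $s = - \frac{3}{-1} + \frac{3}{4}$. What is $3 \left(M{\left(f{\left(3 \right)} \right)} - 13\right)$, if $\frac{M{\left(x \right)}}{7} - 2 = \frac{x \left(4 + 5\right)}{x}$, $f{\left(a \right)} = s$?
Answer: $192$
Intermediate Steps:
$s = \frac{15}{4}$ ($s = \left(-3\right) \left(-1\right) + 3 \cdot \frac{1}{4} = 3 + \frac{3}{4} = \frac{15}{4} \approx 3.75$)
$f{\left(a \right)} = \frac{15}{4}$
$M{\left(x \right)} = 77$ ($M{\left(x \right)} = 14 + 7 \frac{x \left(4 + 5\right)}{x} = 14 + 7 \frac{x 9}{x} = 14 + 7 \frac{9 x}{x} = 14 + 7 \cdot 9 = 14 + 63 = 77$)
$3 \left(M{\left(f{\left(3 \right)} \right)} - 13\right) = 3 \left(77 - 13\right) = 3 \cdot 64 = 192$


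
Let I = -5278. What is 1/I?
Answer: -1/5278 ≈ -0.00018947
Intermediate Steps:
1/I = 1/(-5278) = -1/5278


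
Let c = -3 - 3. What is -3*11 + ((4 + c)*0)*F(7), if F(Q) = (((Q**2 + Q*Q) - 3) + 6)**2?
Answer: -33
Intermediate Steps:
c = -6
F(Q) = (3 + 2*Q**2)**2 (F(Q) = (((Q**2 + Q**2) - 3) + 6)**2 = ((2*Q**2 - 3) + 6)**2 = ((-3 + 2*Q**2) + 6)**2 = (3 + 2*Q**2)**2)
-3*11 + ((4 + c)*0)*F(7) = -3*11 + ((4 - 6)*0)*(3 + 2*7**2)**2 = -33 + (-2*0)*(3 + 2*49)**2 = -33 + 0*(3 + 98)**2 = -33 + 0*101**2 = -33 + 0*10201 = -33 + 0 = -33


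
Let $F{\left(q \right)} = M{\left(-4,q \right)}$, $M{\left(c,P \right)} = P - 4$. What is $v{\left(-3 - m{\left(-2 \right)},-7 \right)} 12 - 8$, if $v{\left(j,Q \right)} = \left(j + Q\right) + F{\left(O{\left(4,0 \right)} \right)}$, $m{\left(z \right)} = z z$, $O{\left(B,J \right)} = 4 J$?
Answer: $-224$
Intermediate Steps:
$m{\left(z \right)} = z^{2}$
$M{\left(c,P \right)} = -4 + P$ ($M{\left(c,P \right)} = P - 4 = -4 + P$)
$F{\left(q \right)} = -4 + q$
$v{\left(j,Q \right)} = -4 + Q + j$ ($v{\left(j,Q \right)} = \left(j + Q\right) + \left(-4 + 4 \cdot 0\right) = \left(Q + j\right) + \left(-4 + 0\right) = \left(Q + j\right) - 4 = -4 + Q + j$)
$v{\left(-3 - m{\left(-2 \right)},-7 \right)} 12 - 8 = \left(-4 - 7 - 7\right) 12 - 8 = \left(-18\right) 12 - 8 = -216 - 8 = -224$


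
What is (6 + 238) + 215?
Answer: 459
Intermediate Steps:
(6 + 238) + 215 = 244 + 215 = 459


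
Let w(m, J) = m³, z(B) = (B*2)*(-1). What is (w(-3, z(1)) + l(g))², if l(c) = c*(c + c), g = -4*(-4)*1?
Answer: 235225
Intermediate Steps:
g = 16 (g = 16*1 = 16)
l(c) = 2*c² (l(c) = c*(2*c) = 2*c²)
z(B) = -2*B (z(B) = (2*B)*(-1) = -2*B)
(w(-3, z(1)) + l(g))² = ((-3)³ + 2*16²)² = (-27 + 2*256)² = (-27 + 512)² = 485² = 235225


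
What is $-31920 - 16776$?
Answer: $-48696$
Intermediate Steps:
$-31920 - 16776 = -48696$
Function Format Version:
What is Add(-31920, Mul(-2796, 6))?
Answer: -48696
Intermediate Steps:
Add(-31920, Mul(-2796, 6)) = Add(-31920, -16776) = -48696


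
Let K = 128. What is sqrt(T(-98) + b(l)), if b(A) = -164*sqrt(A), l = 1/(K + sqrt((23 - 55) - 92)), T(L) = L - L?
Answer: 2**(3/4)*sqrt(41)*sqrt(-1/sqrt(64 + I*sqrt(31))) ≈ 0.082513 + 3.8028*I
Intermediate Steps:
T(L) = 0
l = 1/(128 + 2*I*sqrt(31)) (l = 1/(128 + sqrt((23 - 55) - 92)) = 1/(128 + sqrt(-32 - 92)) = 1/(128 + sqrt(-124)) = 1/(128 + 2*I*sqrt(31)) ≈ 0.0077538 - 0.00067455*I)
sqrt(T(-98) + b(l)) = sqrt(0 - 164*sqrt(32/4127 - I*sqrt(31)/8254)) = sqrt(-164*sqrt(32/4127 - I*sqrt(31)/8254)) = 2*sqrt(41)*sqrt(-sqrt(32/4127 - I*sqrt(31)/8254))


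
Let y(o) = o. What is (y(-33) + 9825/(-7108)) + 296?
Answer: 1859579/7108 ≈ 261.62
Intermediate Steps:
(y(-33) + 9825/(-7108)) + 296 = (-33 + 9825/(-7108)) + 296 = (-33 + 9825*(-1/7108)) + 296 = (-33 - 9825/7108) + 296 = -244389/7108 + 296 = 1859579/7108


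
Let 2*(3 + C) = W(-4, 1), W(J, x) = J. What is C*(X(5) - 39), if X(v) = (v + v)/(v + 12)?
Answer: 3265/17 ≈ 192.06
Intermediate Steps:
C = -5 (C = -3 + (½)*(-4) = -3 - 2 = -5)
X(v) = 2*v/(12 + v) (X(v) = (2*v)/(12 + v) = 2*v/(12 + v))
C*(X(5) - 39) = -5*(2*5/(12 + 5) - 39) = -5*(2*5/17 - 39) = -5*(2*5*(1/17) - 39) = -5*(10/17 - 39) = -5*(-653/17) = 3265/17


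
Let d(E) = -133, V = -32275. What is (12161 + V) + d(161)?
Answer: -20247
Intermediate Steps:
(12161 + V) + d(161) = (12161 - 32275) - 133 = -20114 - 133 = -20247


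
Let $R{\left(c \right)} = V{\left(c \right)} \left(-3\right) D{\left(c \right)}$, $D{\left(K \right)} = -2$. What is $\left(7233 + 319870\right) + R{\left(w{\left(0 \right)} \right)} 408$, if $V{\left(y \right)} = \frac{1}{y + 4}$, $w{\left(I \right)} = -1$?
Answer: $327919$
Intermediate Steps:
$V{\left(y \right)} = \frac{1}{4 + y}$
$R{\left(c \right)} = \frac{6}{4 + c}$ ($R{\left(c \right)} = \frac{1}{4 + c} \left(-3\right) \left(-2\right) = - \frac{3}{4 + c} \left(-2\right) = \frac{6}{4 + c}$)
$\left(7233 + 319870\right) + R{\left(w{\left(0 \right)} \right)} 408 = \left(7233 + 319870\right) + \frac{6}{4 - 1} \cdot 408 = 327103 + \frac{6}{3} \cdot 408 = 327103 + 6 \cdot \frac{1}{3} \cdot 408 = 327103 + 2 \cdot 408 = 327103 + 816 = 327919$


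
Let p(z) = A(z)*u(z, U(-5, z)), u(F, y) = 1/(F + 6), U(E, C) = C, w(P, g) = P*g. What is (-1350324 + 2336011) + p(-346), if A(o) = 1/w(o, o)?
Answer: 40120851663279/40703440 ≈ 9.8569e+5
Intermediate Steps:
u(F, y) = 1/(6 + F)
A(o) = o⁻² (A(o) = 1/(o*o) = 1/(o²) = o⁻²)
p(z) = 1/(z²*(6 + z))
(-1350324 + 2336011) + p(-346) = (-1350324 + 2336011) + 1/((-346)²*(6 - 346)) = 985687 + (1/119716)/(-340) = 985687 + (1/119716)*(-1/340) = 985687 - 1/40703440 = 40120851663279/40703440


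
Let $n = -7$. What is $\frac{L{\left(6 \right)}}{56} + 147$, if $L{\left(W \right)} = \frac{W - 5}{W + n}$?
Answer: $\frac{8231}{56} \approx 146.98$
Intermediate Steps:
$L{\left(W \right)} = \frac{-5 + W}{-7 + W}$ ($L{\left(W \right)} = \frac{W - 5}{W - 7} = \frac{-5 + W}{-7 + W}$)
$\frac{L{\left(6 \right)}}{56} + 147 = \frac{\frac{1}{-7 + 6} \left(-5 + 6\right)}{56} + 147 = \frac{\frac{1}{-1} \cdot 1}{56} + 147 = \frac{\left(-1\right) 1}{56} + 147 = \frac{1}{56} \left(-1\right) + 147 = - \frac{1}{56} + 147 = \frac{8231}{56}$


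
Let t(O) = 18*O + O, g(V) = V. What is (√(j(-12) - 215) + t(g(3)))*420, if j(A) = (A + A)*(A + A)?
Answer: 31920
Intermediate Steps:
j(A) = 4*A² (j(A) = (2*A)*(2*A) = 4*A²)
t(O) = 19*O
(√(j(-12) - 215) + t(g(3)))*420 = (√(4*(-12)² - 215) + 19*3)*420 = (√(4*144 - 215) + 57)*420 = (√(576 - 215) + 57)*420 = (√361 + 57)*420 = (19 + 57)*420 = 76*420 = 31920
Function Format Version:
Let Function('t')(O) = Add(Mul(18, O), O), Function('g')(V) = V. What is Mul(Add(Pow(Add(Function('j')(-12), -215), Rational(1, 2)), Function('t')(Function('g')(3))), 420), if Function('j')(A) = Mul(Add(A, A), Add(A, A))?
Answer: 31920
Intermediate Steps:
Function('j')(A) = Mul(4, Pow(A, 2)) (Function('j')(A) = Mul(Mul(2, A), Mul(2, A)) = Mul(4, Pow(A, 2)))
Function('t')(O) = Mul(19, O)
Mul(Add(Pow(Add(Function('j')(-12), -215), Rational(1, 2)), Function('t')(Function('g')(3))), 420) = Mul(Add(Pow(Add(Mul(4, Pow(-12, 2)), -215), Rational(1, 2)), Mul(19, 3)), 420) = Mul(Add(Pow(Add(Mul(4, 144), -215), Rational(1, 2)), 57), 420) = Mul(Add(Pow(Add(576, -215), Rational(1, 2)), 57), 420) = Mul(Add(Pow(361, Rational(1, 2)), 57), 420) = Mul(Add(19, 57), 420) = Mul(76, 420) = 31920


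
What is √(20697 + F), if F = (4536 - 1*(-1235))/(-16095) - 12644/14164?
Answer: √79931684079813855/1965255 ≈ 143.86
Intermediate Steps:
F = -2459014/1965255 (F = (4536 + 1235)*(-1/16095) - 12644*1/14164 = 5771*(-1/16095) - 3161/3541 = -199/555 - 3161/3541 = -2459014/1965255 ≈ -1.2512)
√(20697 + F) = √(20697 - 2459014/1965255) = √(40672423721/1965255) = √79931684079813855/1965255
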